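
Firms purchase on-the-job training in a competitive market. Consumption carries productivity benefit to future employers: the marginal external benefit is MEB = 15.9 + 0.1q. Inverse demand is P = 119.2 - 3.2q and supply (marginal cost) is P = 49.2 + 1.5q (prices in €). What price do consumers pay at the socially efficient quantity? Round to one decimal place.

P = €59.4

Social marginal benefit = demand + MEB = 135.1 - 3.1q.
Set SMB = MC: 135.1 - 3.1q = 49.2 + 1.5q → q* = 18.6739.
Consumer price on the demand curve at q*: 119.2 − 3.2×18.6739 = 59.4435.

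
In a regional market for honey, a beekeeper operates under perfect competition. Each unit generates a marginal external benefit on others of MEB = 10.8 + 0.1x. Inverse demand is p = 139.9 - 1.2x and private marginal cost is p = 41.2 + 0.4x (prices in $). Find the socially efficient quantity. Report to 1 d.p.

Social marginal cost = private MC − MEB = 30.4 + 0.3x.
Set SMC = demand: 30.4 + 0.3x = 139.9 - 1.2x → x* = 73.0000.

x* = 73.0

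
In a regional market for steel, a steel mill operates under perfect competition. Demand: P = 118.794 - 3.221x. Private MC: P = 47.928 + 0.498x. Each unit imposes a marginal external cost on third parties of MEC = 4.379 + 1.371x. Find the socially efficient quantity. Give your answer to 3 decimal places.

Social marginal cost = private MC + MEC = 52.307 + 1.869x.
Set SMC = demand: 52.307 + 1.869x = 118.794 - 3.221x → x* = 13.0623.

x* = 13.062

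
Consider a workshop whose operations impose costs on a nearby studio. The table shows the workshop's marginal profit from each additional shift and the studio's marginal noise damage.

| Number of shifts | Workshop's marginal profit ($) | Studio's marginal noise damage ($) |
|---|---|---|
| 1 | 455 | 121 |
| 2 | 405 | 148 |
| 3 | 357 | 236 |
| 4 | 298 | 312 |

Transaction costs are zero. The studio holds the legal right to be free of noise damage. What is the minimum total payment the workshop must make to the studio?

Efficient level: marginal profit ≥ marginal noise damage through level 3, so k* = 3.
With the studio holding the right, the workshop must at least compensate total damage at k*: 121 + 148 + 236 = 505.

$505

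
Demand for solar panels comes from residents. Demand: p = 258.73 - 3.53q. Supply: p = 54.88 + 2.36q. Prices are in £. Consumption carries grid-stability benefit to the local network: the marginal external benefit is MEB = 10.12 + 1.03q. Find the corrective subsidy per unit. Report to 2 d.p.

Social marginal benefit = demand + MEB = 268.85 - 2.50q.
Set SMB = MC: 268.85 - 2.50q = 54.88 + 2.36q → q* = 44.0267.
The Pigouvian subsidy equals MEB at q*: 10.12 + 1.03×44.0267 = 55.4675.

subsidy = £55.47 per unit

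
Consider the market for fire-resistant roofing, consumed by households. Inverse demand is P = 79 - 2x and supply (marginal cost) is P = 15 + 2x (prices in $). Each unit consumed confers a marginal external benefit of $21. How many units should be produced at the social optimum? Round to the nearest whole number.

x* = 21

Social marginal benefit = demand + MEB = 100 - 2x.
Set SMB = MC: 100 - 2x = 15 + 2x → x* = 21.2500.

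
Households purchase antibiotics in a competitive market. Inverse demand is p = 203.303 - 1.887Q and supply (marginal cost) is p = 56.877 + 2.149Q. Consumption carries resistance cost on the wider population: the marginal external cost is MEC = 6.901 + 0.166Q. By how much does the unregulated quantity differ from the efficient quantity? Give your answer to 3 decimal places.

3.076 units

Market equilibrium (private): 56.877 + 2.149Q = 203.303 - 1.887Q → Q_m = 36.2800.
Social marginal benefit = demand − MEC = 196.402 - 2.053Q.
Set SMB = MC: 196.402 - 2.053Q = 56.877 + 2.149Q → Q* = 33.2044.
Gap = |36.2800 − 33.2044| = 3.0756.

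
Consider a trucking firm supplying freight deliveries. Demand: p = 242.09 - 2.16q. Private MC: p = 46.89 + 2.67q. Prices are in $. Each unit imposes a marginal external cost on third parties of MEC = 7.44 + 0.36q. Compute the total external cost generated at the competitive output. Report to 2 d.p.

$594.67

Market equilibrium (private): 46.89 + 2.67q = 242.09 - 2.16q → q_m = 40.4141.
Total external cost = ∫₀^{q_m} (7.44 + 0.36q) dq = 7.44×40.4141 + ½×0.36×40.4141² = 594.6748.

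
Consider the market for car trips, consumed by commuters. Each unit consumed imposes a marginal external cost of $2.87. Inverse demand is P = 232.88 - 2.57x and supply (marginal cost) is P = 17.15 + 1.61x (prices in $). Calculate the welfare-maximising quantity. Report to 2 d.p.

x* = 50.92

Social marginal benefit = demand − MEC = 230.01 - 2.57x.
Set SMB = MC: 230.01 - 2.57x = 17.15 + 1.61x → x* = 50.9234.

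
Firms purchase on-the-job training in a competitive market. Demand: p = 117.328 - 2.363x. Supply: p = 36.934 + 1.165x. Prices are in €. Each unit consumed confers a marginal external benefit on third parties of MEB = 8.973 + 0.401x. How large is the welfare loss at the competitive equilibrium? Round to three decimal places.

Market equilibrium (private): 36.934 + 1.165x = 117.328 - 2.363x → x_m = 22.7874.
Social marginal benefit = demand + MEB = 126.301 - 1.962x.
Set SMB = MC: 126.301 - 1.962x = 36.934 + 1.165x → x* = 28.5791.
Between x* and x_m the wedge SMB − MC runs linearly from 0 to MEB(x_m), so the loss is a triangle.
DWL = ½ × 5.7917 × 18.1108 = 52.4462.

DWL = €52.446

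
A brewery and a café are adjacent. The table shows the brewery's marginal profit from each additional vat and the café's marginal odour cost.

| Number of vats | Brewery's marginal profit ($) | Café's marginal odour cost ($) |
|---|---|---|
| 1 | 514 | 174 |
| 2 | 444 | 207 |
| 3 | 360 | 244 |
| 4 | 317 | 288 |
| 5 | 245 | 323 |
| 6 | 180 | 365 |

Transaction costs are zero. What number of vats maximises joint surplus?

4

Bargaining reaches the level where marginal profit last exceeds marginal odour cost.
That holds through level 4 (317 ≥ 288) but not at 5 (245 < 323).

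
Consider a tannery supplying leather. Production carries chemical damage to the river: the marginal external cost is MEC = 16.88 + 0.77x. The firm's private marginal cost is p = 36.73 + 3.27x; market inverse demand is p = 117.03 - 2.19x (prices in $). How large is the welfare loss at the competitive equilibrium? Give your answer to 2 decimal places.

Market equilibrium (private): 36.73 + 3.27x = 117.03 - 2.19x → x_m = 14.7070.
Social marginal cost = private MC + MEC = 53.61 + 4.04x.
Set SMC = demand: 53.61 + 4.04x = 117.03 - 2.19x → x* = 10.1798.
The loss is the area between SMC and demand from x* to x_m; with linear curves that's a triangle of height MEC(x_m).
DWL = ½ × 4.5272 × 28.2044 = 63.8435.

DWL = $63.84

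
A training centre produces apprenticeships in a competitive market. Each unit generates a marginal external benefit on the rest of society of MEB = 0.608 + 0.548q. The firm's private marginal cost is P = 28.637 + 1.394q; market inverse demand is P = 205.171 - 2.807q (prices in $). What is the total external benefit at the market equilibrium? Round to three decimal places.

$509.389

Market equilibrium (private): 28.637 + 1.394q = 205.171 - 2.807q → q_m = 42.0219.
Total external benefit = ∫₀^{q_m} (0.608 + 0.548q) dq = 0.608×42.0219 + ½×0.548×42.0219² = 509.3895.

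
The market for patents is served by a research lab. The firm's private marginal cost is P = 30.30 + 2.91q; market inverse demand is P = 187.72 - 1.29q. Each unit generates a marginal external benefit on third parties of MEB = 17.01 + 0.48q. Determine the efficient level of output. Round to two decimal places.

q* = 46.89

Social marginal cost = private MC − MEB = 13.29 + 2.43q.
Set SMC = demand: 13.29 + 2.43q = 187.72 - 1.29q → q* = 46.8898.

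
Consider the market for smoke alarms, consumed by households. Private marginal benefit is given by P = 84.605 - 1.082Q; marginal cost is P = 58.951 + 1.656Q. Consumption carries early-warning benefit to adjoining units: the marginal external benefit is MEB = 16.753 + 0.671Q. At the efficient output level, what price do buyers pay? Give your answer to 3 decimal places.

P = 62.406

Social marginal benefit = demand + MEB = 101.358 - 0.411Q.
Set SMB = MC: 101.358 - 0.411Q = 58.951 + 1.656Q → Q* = 20.5162.
Consumer price on the demand curve at Q*: 84.605 − 1.082×20.5162 = 62.4065.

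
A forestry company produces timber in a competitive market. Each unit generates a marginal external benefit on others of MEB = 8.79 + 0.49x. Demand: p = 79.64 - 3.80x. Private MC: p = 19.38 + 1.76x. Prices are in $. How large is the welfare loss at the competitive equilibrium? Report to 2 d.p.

DWL = $19.61

Market equilibrium (private): 19.38 + 1.76x = 79.64 - 3.80x → x_m = 10.8381.
Social marginal cost = private MC − MEB = 10.59 + 1.27x.
Set SMC = demand: 10.59 + 1.27x = 79.64 - 3.80x → x* = 13.6193.
Height of the DWL triangle at x_m is demand(x_m) − SMC(x_m) = MEB(x_m) = 14.1007.
DWL = ½ × 2.7812 × 14.1007 = 19.6084.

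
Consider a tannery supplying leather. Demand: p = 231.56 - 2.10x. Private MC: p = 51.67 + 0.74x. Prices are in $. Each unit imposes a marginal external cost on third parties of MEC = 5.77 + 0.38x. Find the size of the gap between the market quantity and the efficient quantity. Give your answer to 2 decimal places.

Market equilibrium (private): 51.67 + 0.74x = 231.56 - 2.10x → x_m = 63.3415.
Social marginal cost = private MC + MEC = 57.44 + 1.12x.
Set SMC = demand: 57.44 + 1.12x = 231.56 - 2.10x → x* = 54.0745.
Gap = |63.3415 − 54.0745| = 9.2670.

9.27 units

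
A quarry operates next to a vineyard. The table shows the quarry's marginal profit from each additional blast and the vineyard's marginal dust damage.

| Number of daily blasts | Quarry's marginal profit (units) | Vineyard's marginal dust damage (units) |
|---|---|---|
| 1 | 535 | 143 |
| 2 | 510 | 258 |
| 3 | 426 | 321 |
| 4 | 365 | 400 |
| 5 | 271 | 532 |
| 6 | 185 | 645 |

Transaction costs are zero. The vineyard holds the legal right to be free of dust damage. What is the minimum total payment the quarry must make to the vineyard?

Efficient level: marginal profit ≥ marginal dust damage through level 3, so k* = 3.
With the vineyard holding the right, the quarry must at least compensate total damage at k*: 143 + 258 + 321 = 722.

722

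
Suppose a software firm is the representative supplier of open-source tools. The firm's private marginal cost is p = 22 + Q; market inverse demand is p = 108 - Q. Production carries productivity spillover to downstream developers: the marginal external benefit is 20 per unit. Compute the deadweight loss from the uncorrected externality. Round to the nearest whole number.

Market equilibrium (private): 22 + Q = 108 - Q → Q_m = 43.0000.
Social marginal cost = private MC − MEB = 2 + Q.
Set SMC = demand: 2 + Q = 108 - Q → Q* = 53.0000.
The welfare-loss triangle has base |Q_m − Q*| and height MEB(Q_m) (the vertical gap between SMC and demand is zero at Q* and MEB at Q_m).
DWL = ½ × 10.0000 × 20.0000 = 100.0000.

DWL = 100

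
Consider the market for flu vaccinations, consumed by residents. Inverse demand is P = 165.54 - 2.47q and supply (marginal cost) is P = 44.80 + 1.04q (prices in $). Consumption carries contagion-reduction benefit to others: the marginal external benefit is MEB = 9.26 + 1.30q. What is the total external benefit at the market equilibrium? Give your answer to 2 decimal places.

$1087.67

Market equilibrium (private): 44.80 + 1.04q = 165.54 - 2.47q → q_m = 34.3989.
Total external benefit = ∫₀^{q_m} (9.26 + 1.30q) dq = 9.26×34.3989 + ½×1.30×34.3989² = 1087.6686.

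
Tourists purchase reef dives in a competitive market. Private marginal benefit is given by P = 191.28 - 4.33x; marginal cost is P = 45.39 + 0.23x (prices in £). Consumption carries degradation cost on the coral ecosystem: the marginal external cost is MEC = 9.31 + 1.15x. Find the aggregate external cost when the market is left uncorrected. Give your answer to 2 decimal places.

£886.42

Market equilibrium (private): 45.39 + 0.23x = 191.28 - 4.33x → x_m = 31.9934.
Total external cost = ∫₀^{x_m} (9.31 + 1.15x) dx = 9.31×31.9934 + ½×1.15×31.9934² = 886.4157.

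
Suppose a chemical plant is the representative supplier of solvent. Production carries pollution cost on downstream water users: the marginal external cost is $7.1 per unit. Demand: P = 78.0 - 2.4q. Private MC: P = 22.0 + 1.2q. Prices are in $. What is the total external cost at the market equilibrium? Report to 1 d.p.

Market equilibrium (private): 22.0 + 1.2q = 78.0 - 2.4q → q_m = 15.5556.
Total external cost = MEC × q_m = 7.1 × 15.5556 = 110.4448.

$110.4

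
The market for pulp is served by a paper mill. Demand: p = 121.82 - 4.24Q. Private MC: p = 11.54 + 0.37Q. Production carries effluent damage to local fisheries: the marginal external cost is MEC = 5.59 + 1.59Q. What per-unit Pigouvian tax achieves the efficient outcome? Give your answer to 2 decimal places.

Social marginal cost = private MC + MEC = 17.13 + 1.96Q.
Set SMC = demand: 17.13 + 1.96Q = 121.82 - 4.24Q → Q* = 16.8855.
The Pigouvian tax equals MEC at Q*: 5.59 + 1.59×16.8855 = 32.4379.

tax = 32.44 per unit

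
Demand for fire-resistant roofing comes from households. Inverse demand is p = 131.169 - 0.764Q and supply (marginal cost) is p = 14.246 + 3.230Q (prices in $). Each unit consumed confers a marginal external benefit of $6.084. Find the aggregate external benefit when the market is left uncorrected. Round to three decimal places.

$178.107

Market equilibrium (private): 14.246 + 3.230Q = 131.169 - 0.764Q → Q_m = 29.2747.
Total external benefit = MEB × Q_m = 6.084 × 29.2747 = 178.1073.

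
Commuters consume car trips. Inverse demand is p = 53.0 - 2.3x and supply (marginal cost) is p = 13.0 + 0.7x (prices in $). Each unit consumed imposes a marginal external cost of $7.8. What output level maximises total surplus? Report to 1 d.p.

x* = 10.7

Social marginal benefit = demand − MEC = 45.2 - 2.3x.
Set SMB = MC: 45.2 - 2.3x = 13.0 + 0.7x → x* = 10.7333.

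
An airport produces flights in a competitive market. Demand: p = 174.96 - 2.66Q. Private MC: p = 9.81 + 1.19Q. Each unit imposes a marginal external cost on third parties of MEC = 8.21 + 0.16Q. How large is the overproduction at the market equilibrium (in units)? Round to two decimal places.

3.76 units

Market equilibrium (private): 9.81 + 1.19Q = 174.96 - 2.66Q → Q_m = 42.8961.
Social marginal cost = private MC + MEC = 18.02 + 1.35Q.
Set SMC = demand: 18.02 + 1.35Q = 174.96 - 2.66Q → Q* = 39.1372.
Gap = |42.8961 − 39.1372| = 3.7589.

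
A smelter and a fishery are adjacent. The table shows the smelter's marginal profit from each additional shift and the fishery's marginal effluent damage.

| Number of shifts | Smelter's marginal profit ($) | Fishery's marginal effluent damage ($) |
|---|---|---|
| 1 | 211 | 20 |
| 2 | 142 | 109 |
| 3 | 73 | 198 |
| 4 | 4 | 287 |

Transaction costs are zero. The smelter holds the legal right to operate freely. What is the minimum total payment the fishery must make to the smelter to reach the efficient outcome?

Left alone the smelter would choose level 4 (marginal profit stays positive).
Efficient level: k* = 2 (marginal profit ≥ marginal effluent damage through 2).
The fishery must at least cover the smelter's forgone profit from cutting 4→2: 73 + 4 = 77.

$77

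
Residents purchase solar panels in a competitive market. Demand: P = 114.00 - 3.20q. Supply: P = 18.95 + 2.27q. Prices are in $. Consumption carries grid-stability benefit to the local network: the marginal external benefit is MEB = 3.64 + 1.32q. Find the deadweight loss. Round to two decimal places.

DWL = $85.10

Market equilibrium (private): 18.95 + 2.27q = 114.00 - 3.20q → q_m = 17.3766.
Social marginal benefit = demand + MEB = 117.64 - 1.88q.
Set SMB = MC: 117.64 - 1.88q = 18.95 + 2.27q → q* = 23.7807.
The welfare-loss triangle has base |q_m − q*| and height MEB(q_m) (the vertical gap between SMB and MC is zero at q* and MEB at q_m).
DWL = ½ × 6.4041 × 26.5771 = 85.1012.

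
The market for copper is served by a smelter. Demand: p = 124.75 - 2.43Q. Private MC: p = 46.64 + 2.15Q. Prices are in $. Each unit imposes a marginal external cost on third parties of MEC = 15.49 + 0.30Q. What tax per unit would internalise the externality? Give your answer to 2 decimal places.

Social marginal cost = private MC + MEC = 62.13 + 2.45Q.
Set SMC = demand: 62.13 + 2.45Q = 124.75 - 2.43Q → Q* = 12.8320.
The Pigouvian tax equals MEC at Q*: 15.49 + 0.30×12.8320 = 19.3396.

tax = $19.34 per unit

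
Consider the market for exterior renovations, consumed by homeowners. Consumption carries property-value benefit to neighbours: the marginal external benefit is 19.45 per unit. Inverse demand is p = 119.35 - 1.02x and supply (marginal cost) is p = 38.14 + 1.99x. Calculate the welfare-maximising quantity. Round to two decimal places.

Social marginal benefit = demand + MEB = 138.80 - 1.02x.
Set SMB = MC: 138.80 - 1.02x = 38.14 + 1.99x → x* = 33.4419.

x* = 33.44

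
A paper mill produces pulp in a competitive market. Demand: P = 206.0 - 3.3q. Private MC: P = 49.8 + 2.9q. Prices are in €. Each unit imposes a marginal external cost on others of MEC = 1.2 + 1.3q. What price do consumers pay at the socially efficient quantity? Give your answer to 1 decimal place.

P = €137.8

Social marginal cost = private MC + MEC = 51.0 + 4.2q.
Set SMC = demand: 51.0 + 4.2q = 206.0 - 3.3q → q* = 20.6667.
Consumer price on the demand curve at q*: 206.0 − 3.3×20.6667 = 137.7999.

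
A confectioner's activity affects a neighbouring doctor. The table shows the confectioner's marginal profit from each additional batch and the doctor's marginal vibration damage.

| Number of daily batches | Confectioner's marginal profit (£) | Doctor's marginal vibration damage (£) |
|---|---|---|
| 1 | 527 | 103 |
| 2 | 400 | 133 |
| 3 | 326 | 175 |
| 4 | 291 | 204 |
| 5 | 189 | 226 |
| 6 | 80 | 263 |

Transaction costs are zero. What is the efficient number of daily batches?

4

Bargaining reaches the level where marginal profit last exceeds marginal vibration damage.
That holds through level 4 (291 ≥ 204) but not at 5 (189 < 226).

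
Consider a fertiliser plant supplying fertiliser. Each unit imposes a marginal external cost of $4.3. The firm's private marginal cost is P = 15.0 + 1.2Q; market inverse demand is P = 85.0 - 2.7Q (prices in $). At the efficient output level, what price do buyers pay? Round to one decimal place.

Social marginal cost = private MC + MEC = 19.3 + 1.2Q.
Set SMC = demand: 19.3 + 1.2Q = 85.0 - 2.7Q → Q* = 16.8462.
Consumer price on the demand curve at Q*: 85.0 − 2.7×16.8462 = 39.5153.

P = $39.5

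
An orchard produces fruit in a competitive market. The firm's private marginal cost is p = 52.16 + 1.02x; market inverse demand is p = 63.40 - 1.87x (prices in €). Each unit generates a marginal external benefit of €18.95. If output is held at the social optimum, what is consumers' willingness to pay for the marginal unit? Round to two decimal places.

P = €43.87

Social marginal cost = private MC − MEB = 33.21 + 1.02x.
Set SMC = demand: 33.21 + 1.02x = 63.40 - 1.87x → x* = 10.4464.
Consumer price on the demand curve at x*: 63.40 − 1.87×10.4464 = 43.8652.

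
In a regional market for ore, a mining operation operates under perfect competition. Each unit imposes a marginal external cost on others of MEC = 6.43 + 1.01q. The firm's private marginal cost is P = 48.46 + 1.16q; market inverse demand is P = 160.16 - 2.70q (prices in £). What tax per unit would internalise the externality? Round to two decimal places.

Social marginal cost = private MC + MEC = 54.89 + 2.17q.
Set SMC = demand: 54.89 + 2.17q = 160.16 - 2.70q → q* = 21.6160.
The Pigouvian tax equals MEC at q*: 6.43 + 1.01×21.6160 = 28.2622.

tax = £28.26 per unit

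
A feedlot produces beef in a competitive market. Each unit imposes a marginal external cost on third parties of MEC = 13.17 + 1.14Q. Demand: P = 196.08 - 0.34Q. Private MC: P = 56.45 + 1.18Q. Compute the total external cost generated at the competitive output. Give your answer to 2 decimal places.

Market equilibrium (private): 56.45 + 1.18Q = 196.08 - 0.34Q → Q_m = 91.8618.
Total external cost = ∫₀^{Q_m} (13.17 + 1.14Q) dQ = 13.17×91.8618 + ½×1.14×91.8618² = 6019.8164.

6019.82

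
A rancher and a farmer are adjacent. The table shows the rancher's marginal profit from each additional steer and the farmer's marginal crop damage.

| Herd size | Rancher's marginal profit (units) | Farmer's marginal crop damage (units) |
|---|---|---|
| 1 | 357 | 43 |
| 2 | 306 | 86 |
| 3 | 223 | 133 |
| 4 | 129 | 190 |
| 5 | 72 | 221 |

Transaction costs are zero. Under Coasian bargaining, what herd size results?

Bargaining reaches the level where marginal profit last exceeds marginal crop damage.
That holds through level 3 (223 ≥ 133) but not at 4 (129 < 190).

3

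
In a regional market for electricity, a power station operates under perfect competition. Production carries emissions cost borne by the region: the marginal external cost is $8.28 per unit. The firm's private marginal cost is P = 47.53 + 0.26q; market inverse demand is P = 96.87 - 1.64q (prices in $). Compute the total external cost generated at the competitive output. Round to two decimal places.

$215.02

Market equilibrium (private): 47.53 + 0.26q = 96.87 - 1.64q → q_m = 25.9684.
Total external cost = MEC × q_m = 8.28 × 25.9684 = 215.0184.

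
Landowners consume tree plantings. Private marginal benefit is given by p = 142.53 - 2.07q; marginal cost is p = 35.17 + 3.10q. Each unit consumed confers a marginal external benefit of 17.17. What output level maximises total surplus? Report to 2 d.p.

Social marginal benefit = demand + MEB = 159.70 - 2.07q.
Set SMB = MC: 159.70 - 2.07q = 35.17 + 3.10q → q* = 24.0870.

q* = 24.09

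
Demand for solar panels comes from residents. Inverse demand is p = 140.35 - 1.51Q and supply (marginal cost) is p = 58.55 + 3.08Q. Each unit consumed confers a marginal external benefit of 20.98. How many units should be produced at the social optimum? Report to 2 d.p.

Social marginal benefit = demand + MEB = 161.33 - 1.51Q.
Set SMB = MC: 161.33 - 1.51Q = 58.55 + 3.08Q → Q* = 22.3922.

Q* = 22.39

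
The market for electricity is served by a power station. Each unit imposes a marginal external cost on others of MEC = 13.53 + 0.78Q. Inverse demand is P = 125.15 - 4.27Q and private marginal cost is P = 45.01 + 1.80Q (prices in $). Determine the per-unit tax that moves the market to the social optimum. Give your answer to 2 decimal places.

Social marginal cost = private MC + MEC = 58.54 + 2.58Q.
Set SMC = demand: 58.54 + 2.58Q = 125.15 - 4.27Q → Q* = 9.7241.
The Pigouvian tax equals MEC at Q*: 13.53 + 0.78×9.7241 = 21.1148.

tax = $21.11 per unit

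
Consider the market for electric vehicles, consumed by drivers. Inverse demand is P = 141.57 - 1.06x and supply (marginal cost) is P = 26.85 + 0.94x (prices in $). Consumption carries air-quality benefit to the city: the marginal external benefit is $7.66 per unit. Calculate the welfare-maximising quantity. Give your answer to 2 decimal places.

Social marginal benefit = demand + MEB = 149.23 - 1.06x.
Set SMB = MC: 149.23 - 1.06x = 26.85 + 0.94x → x* = 61.1900.

x* = 61.19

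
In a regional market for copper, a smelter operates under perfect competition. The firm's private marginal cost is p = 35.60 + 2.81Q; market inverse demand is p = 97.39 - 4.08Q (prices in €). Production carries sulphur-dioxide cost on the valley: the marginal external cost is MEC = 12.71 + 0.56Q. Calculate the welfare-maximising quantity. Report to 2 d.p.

Social marginal cost = private MC + MEC = 48.31 + 3.37Q.
Set SMC = demand: 48.31 + 3.37Q = 97.39 - 4.08Q → Q* = 6.5879.

Q* = 6.59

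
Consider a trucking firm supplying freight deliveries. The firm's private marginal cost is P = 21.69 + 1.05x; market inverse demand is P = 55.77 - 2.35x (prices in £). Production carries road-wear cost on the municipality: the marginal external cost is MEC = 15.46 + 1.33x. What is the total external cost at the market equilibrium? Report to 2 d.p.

£221.78

Market equilibrium (private): 21.69 + 1.05x = 55.77 - 2.35x → x_m = 10.0235.
Total external cost = ∫₀^{x_m} (15.46 + 1.33x) dx = 15.46×10.0235 + ½×1.33×10.0235² = 221.7762.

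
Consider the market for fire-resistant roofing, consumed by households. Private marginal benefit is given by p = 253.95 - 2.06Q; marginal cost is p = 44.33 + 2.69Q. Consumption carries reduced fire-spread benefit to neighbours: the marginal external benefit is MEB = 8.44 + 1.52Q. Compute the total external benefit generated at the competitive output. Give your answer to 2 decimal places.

1852.56

Market equilibrium (private): 44.33 + 2.69Q = 253.95 - 2.06Q → Q_m = 44.1305.
Total external benefit = ∫₀^{Q_m} (8.44 + 1.52Q) dQ = 8.44×44.1305 + ½×1.52×44.1305² = 1852.5622.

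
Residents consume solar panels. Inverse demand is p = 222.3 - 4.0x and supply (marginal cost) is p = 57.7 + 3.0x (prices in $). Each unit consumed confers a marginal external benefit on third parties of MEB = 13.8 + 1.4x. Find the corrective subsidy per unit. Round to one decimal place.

subsidy = $58.4 per unit

Social marginal benefit = demand + MEB = 236.1 - 2.6x.
Set SMB = MC: 236.1 - 2.6x = 57.7 + 3.0x → x* = 31.8571.
The Pigouvian subsidy equals MEB at x*: 13.8 + 1.4×31.8571 = 58.3999.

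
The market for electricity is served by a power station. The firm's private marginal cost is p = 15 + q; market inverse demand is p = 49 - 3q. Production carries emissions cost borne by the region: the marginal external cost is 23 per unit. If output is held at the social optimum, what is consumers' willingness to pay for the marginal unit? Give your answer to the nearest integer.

Social marginal cost = private MC + MEC = 38 + q.
Set SMC = demand: 38 + q = 49 - 3q → q* = 2.7500.
Consumer price on the demand curve at q*: 49 − 3×2.7500 = 40.7500.

P = 41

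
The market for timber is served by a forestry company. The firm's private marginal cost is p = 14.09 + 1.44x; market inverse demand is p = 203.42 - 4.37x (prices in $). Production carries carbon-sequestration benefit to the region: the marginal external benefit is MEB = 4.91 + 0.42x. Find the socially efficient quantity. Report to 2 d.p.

Social marginal cost = private MC − MEB = 9.18 + 1.02x.
Set SMC = demand: 9.18 + 1.02x = 203.42 - 4.37x → x* = 36.0371.

x* = 36.04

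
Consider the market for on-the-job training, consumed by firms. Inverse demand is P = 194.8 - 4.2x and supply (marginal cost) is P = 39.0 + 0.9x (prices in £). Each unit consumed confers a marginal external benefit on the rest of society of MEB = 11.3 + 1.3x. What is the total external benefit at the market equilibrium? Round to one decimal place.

£951.8

Market equilibrium (private): 39.0 + 0.9x = 194.8 - 4.2x → x_m = 30.5490.
Total external benefit = ∫₀^{x_m} (11.3 + 1.3x) dx = 11.3×30.5490 + ½×1.3×30.5490² = 951.8106.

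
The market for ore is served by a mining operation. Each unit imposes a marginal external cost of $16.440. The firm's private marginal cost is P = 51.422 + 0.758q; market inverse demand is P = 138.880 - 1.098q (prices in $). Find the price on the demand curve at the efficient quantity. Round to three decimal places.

Social marginal cost = private MC + MEC = 67.862 + 0.758q.
Set SMC = demand: 67.862 + 0.758q = 138.880 - 1.098q → q* = 38.2640.
Consumer price on the demand curve at q*: 138.880 − 1.098×38.2640 = 96.8661.

P = $96.866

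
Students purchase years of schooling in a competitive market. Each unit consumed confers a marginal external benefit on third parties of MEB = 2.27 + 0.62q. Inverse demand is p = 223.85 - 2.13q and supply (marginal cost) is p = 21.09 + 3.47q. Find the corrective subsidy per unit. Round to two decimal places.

subsidy = 27.80 per unit

Social marginal benefit = demand + MEB = 226.12 - 1.51q.
Set SMB = MC: 226.12 - 1.51q = 21.09 + 3.47q → q* = 41.1707.
The Pigouvian subsidy equals MEB at q*: 2.27 + 0.62×41.1707 = 27.7958.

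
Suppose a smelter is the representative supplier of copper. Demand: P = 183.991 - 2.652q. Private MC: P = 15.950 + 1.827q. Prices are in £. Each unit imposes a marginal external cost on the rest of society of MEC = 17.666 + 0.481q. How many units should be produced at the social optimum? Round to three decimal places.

q* = 30.318

Social marginal cost = private MC + MEC = 33.616 + 2.308q.
Set SMC = demand: 33.616 + 2.308q = 183.991 - 2.652q → q* = 30.3175.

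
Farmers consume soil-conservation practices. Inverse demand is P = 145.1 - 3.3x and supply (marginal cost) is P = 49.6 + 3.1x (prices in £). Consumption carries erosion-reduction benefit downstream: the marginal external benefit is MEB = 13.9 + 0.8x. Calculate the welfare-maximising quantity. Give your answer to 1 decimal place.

Social marginal benefit = demand + MEB = 159.0 - 2.5x.
Set SMB = MC: 159.0 - 2.5x = 49.6 + 3.1x → x* = 19.5357.

x* = 19.5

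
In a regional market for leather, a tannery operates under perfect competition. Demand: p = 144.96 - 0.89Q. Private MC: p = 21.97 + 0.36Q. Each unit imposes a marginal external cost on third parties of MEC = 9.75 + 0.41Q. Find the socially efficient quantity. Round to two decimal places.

Social marginal cost = private MC + MEC = 31.72 + 0.77Q.
Set SMC = demand: 31.72 + 0.77Q = 144.96 - 0.89Q → Q* = 68.2169.

Q* = 68.22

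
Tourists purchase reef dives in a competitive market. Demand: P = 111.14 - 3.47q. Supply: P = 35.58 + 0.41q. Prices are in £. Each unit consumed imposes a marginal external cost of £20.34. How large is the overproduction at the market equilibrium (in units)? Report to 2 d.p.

Market equilibrium (private): 35.58 + 0.41q = 111.14 - 3.47q → q_m = 19.4742.
Social marginal benefit = demand − MEC = 90.80 - 3.47q.
Set SMB = MC: 90.80 - 3.47q = 35.58 + 0.41q → q* = 14.2320.
Gap = |19.4742 − 14.2320| = 5.2422.

5.24 units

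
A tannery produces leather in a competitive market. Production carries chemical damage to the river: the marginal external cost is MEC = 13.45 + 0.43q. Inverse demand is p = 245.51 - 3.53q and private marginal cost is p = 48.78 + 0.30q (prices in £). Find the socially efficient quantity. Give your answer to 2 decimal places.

Social marginal cost = private MC + MEC = 62.23 + 0.73q.
Set SMC = demand: 62.23 + 0.73q = 245.51 - 3.53q → q* = 43.0235.

q* = 43.02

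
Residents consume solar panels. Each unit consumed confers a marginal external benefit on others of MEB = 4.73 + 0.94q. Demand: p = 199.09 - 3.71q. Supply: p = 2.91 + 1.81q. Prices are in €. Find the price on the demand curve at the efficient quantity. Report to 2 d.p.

Social marginal benefit = demand + MEB = 203.82 - 2.77q.
Set SMB = MC: 203.82 - 2.77q = 2.91 + 1.81q → q* = 43.8668.
Consumer price on the demand curve at q*: 199.09 − 3.71×43.8668 = 36.3442.

P = €36.34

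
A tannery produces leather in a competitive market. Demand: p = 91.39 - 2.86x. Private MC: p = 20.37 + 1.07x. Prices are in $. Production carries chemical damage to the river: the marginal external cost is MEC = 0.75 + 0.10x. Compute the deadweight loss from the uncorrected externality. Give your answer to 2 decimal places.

Market equilibrium (private): 20.37 + 1.07x = 91.39 - 2.86x → x_m = 18.0712.
Social marginal cost = private MC + MEC = 21.12 + 1.17x.
Set SMC = demand: 21.12 + 1.17x = 91.39 - 2.86x → x* = 17.4367.
The loss is the area between SMC and demand from x* to x_m; with linear curves that's a triangle of height MEC(x_m).
DWL = ½ × 0.6345 × 2.5571 = 0.8112.

DWL = $0.81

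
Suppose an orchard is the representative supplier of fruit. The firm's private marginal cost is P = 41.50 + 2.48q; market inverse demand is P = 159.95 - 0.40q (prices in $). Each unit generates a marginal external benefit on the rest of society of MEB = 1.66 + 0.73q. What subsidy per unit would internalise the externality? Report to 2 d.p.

Social marginal cost = private MC − MEB = 39.84 + 1.75q.
Set SMC = demand: 39.84 + 1.75q = 159.95 - 0.40q → q* = 55.8651.
The Pigouvian subsidy equals MEB at q*: 1.66 + 0.73×55.8651 = 42.4415.

subsidy = $42.44 per unit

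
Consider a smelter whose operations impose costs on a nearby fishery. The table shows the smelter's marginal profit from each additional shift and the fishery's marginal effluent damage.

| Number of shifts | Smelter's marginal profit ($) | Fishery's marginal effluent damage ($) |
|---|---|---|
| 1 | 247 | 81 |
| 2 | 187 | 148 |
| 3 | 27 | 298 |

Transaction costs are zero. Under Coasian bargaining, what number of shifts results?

2

Bargaining reaches the level where marginal profit last exceeds marginal effluent damage.
That holds through level 2 (187 ≥ 148) but not at 3 (27 < 298).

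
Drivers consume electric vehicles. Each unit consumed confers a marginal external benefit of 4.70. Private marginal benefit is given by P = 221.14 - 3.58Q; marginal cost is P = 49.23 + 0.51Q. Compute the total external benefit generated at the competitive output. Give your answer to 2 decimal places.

197.55

Market equilibrium (private): 49.23 + 0.51Q = 221.14 - 3.58Q → Q_m = 42.0318.
Total external benefit = MEB × Q_m = 4.70 × 42.0318 = 197.5495.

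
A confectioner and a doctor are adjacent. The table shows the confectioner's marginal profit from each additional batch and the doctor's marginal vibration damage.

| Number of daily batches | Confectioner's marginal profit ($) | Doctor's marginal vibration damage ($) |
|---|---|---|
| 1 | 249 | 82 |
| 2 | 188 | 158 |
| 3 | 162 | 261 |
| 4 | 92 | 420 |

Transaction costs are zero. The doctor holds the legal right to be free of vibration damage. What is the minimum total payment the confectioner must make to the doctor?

Efficient level: marginal profit ≥ marginal vibration damage through level 2, so k* = 2.
With the doctor holding the right, the confectioner must at least compensate total damage at k*: 82 + 158 = 240.

$240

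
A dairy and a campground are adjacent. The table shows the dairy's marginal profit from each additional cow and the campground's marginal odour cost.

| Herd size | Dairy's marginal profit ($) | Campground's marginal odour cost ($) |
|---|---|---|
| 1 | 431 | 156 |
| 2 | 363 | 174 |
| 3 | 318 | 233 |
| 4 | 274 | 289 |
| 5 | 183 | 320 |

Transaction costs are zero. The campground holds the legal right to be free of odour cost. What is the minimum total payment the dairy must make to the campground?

$563

Efficient level: marginal profit ≥ marginal odour cost through level 3, so k* = 3.
With the campground holding the right, the dairy must at least compensate total damage at k*: 156 + 174 + 233 = 563.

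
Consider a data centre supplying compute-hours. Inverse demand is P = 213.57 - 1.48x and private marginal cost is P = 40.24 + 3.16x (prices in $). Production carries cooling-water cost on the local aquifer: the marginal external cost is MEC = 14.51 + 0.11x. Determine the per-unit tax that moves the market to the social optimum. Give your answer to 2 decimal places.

tax = $18.19 per unit

Social marginal cost = private MC + MEC = 54.75 + 3.27x.
Set SMC = demand: 54.75 + 3.27x = 213.57 - 1.48x → x* = 33.4358.
The Pigouvian tax equals MEC at x*: 14.51 + 0.11×33.4358 = 18.1879.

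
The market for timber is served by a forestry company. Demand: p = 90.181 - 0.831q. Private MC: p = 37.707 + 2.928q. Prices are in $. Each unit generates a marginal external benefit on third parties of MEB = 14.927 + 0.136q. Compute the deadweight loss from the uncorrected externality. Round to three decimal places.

DWL = $39.069

Market equilibrium (private): 37.707 + 2.928q = 90.181 - 0.831q → q_m = 13.9596.
Social marginal cost = private MC − MEB = 22.780 + 2.792q.
Set SMC = demand: 22.780 + 2.792q = 90.181 - 0.831q → q* = 18.6036.
The welfare-loss triangle has base |q_m − q*| and height MEB(q_m) (the vertical gap between SMC and demand is zero at q* and MEB at q_m).
DWL = ½ × 4.6440 × 16.8255 = 39.0688.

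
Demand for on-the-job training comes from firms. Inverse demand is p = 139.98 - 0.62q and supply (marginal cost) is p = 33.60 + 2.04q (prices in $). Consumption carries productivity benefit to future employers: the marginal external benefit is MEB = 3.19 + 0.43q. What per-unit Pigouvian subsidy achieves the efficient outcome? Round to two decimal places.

subsidy = $24.32 per unit

Social marginal benefit = demand + MEB = 143.17 - 0.19q.
Set SMB = MC: 143.17 - 0.19q = 33.60 + 2.04q → q* = 49.1345.
The Pigouvian subsidy equals MEB at q*: 3.19 + 0.43×49.1345 = 24.3178.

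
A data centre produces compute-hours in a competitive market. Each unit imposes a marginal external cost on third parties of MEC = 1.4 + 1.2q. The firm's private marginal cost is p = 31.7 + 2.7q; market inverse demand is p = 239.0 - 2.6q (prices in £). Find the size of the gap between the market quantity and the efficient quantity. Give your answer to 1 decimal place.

Market equilibrium (private): 31.7 + 2.7q = 239.0 - 2.6q → q_m = 39.1132.
Social marginal cost = private MC + MEC = 33.1 + 3.9q.
Set SMC = demand: 33.1 + 3.9q = 239.0 - 2.6q → q* = 31.6769.
Gap = |39.1132 − 31.6769| = 7.4363.

7.4 units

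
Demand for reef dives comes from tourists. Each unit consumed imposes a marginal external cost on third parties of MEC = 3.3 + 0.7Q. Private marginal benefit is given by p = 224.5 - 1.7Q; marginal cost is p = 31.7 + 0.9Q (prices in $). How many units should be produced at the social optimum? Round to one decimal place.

Q* = 57.4

Social marginal benefit = demand − MEC = 221.2 - 2.4Q.
Set SMB = MC: 221.2 - 2.4Q = 31.7 + 0.9Q → Q* = 57.4242.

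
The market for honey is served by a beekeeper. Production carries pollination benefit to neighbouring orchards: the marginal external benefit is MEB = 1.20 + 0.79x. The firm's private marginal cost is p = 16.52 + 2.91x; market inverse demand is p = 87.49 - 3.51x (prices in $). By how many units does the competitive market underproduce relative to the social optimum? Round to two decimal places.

1.76 units

Market equilibrium (private): 16.52 + 2.91x = 87.49 - 3.51x → x_m = 11.0545.
Social marginal cost = private MC − MEB = 15.32 + 2.12x.
Set SMC = demand: 15.32 + 2.12x = 87.49 - 3.51x → x* = 12.8188.
Gap = |11.0545 − 12.8188| = 1.7643.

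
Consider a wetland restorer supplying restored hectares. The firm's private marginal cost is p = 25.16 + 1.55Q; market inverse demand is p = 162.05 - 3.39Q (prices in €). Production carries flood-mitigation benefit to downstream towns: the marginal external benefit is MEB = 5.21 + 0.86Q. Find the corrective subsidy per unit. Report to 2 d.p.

Social marginal cost = private MC − MEB = 19.95 + 0.69Q.
Set SMC = demand: 19.95 + 0.69Q = 162.05 - 3.39Q → Q* = 34.8284.
The Pigouvian subsidy equals MEB at Q*: 5.21 + 0.86×34.8284 = 35.1624.

subsidy = €35.16 per unit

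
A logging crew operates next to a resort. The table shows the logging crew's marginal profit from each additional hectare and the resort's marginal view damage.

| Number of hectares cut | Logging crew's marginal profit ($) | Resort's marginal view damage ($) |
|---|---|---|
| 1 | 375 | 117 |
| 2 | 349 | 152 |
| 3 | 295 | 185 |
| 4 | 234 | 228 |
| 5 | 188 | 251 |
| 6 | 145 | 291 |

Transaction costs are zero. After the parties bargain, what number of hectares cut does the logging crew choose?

Bargaining reaches the level where marginal profit last exceeds marginal view damage.
That holds through level 4 (234 ≥ 228) but not at 5 (188 < 251).

4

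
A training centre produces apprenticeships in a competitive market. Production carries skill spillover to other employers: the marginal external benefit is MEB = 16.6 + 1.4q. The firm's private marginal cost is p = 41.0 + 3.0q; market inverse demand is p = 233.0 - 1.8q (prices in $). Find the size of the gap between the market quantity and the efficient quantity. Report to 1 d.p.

Market equilibrium (private): 41.0 + 3.0q = 233.0 - 1.8q → q_m = 40.0000.
Social marginal cost = private MC − MEB = 24.4 + 1.6q.
Set SMC = demand: 24.4 + 1.6q = 233.0 - 1.8q → q* = 61.3529.
Gap = |40.0000 − 61.3529| = 21.3529.

21.4 units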